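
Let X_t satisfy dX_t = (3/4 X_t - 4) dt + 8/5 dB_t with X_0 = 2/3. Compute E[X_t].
E[X_t] = 16/3 - 14*exp(3*t/4)/3

Taking expectations and using E[dB_t] = 0, the mean m(t) = E[X_t] satisfies the ODE m'(t) = a m(t) + b with m(0) = x_0. With a = 3/4, b = -4, x_0 = 2/3, the solution is
  m(t) = x_0 * exp(a t) + (b/a) * (exp(a t) - 1)
       = (2/3) * exp((3/4) t) + ((-4)/(3/4)) * (exp((3/4) t) - 1)
       = 16/3 - 14*exp(3*t/4)/3.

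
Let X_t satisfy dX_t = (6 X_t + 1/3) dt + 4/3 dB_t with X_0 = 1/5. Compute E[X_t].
E[X_t] = 23*exp(6*t)/90 - 1/18

Taking expectations and using E[dB_t] = 0, the mean m(t) = E[X_t] satisfies the ODE m'(t) = a m(t) + b with m(0) = x_0. With a = 6, b = 1/3, x_0 = 1/5, the solution is
  m(t) = x_0 * exp(a t) + (b/a) * (exp(a t) - 1)
       = (1/5) * exp(6 t) + ((1/3)/6) * (exp(6 t) - 1)
       = 23*exp(6*t)/90 - 1/18.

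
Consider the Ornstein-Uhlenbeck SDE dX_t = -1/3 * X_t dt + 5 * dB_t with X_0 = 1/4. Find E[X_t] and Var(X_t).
E[X_t] = exp(-t/3)/4; Var(X_t) = 75/2 - 75*exp(-2*t/3)/2

The OU SDE dX = -theta X dt + sigma dB admits the integrating factor exp(theta t): d(exp(theta t) X_t) = sigma exp(theta t) dB_t. Integrating from 0 to t:
  X_t = x_0 * exp(-theta t) + sigma * int_0^t exp(-theta (t-s)) dB_s.
The Itô integral has mean 0 and (by the Itô isometry) variance sigma^2 * int_0^t exp(-2 theta (t - s)) ds = sigma^2 * (1 - exp(-2 theta t)) / (2 theta).
With theta = 1/3, sigma = 5, x_0 = 1/4:
  E[X_t] = 1/4 * exp(-1/3 t) = exp(-t/3)/4
  Var(X_t) = (5)^2 * (1 - exp(-2*1/3 t)) / (2 * 1/3) = 75/2 - 75*exp(-2*t/3)/2.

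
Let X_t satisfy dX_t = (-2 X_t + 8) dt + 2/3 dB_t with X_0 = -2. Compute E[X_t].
E[X_t] = 4 - 6*exp(-2*t)

Taking expectations and using E[dB_t] = 0, the mean m(t) = E[X_t] satisfies the ODE m'(t) = a m(t) + b with m(0) = x_0. With a = -2, b = 8, x_0 = -2, the solution is
  m(t) = x_0 * exp(a t) + (b/a) * (exp(a t) - 1)
       = (-2) * exp((-2) t) + (8/(-2)) * (exp((-2) t) - 1)
       = 4 - 6*exp(-2*t).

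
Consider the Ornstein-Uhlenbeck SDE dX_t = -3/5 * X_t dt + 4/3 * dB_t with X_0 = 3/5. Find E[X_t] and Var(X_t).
E[X_t] = 3*exp(-3*t/5)/5; Var(X_t) = 40/27 - 40*exp(-6*t/5)/27

The OU SDE dX = -theta X dt + sigma dB admits the integrating factor exp(theta t): d(exp(theta t) X_t) = sigma exp(theta t) dB_t. Integrating from 0 to t:
  X_t = x_0 * exp(-theta t) + sigma * int_0^t exp(-theta (t-s)) dB_s.
The Itô integral has mean 0 and (by the Itô isometry) variance sigma^2 * int_0^t exp(-2 theta (t - s)) ds = sigma^2 * (1 - exp(-2 theta t)) / (2 theta).
With theta = 3/5, sigma = 4/3, x_0 = 3/5:
  E[X_t] = 3/5 * exp(-3/5 t) = 3*exp(-3*t/5)/5
  Var(X_t) = (4/3)^2 * (1 - exp(-2*3/5 t)) / (2 * 3/5) = 40/27 - 40*exp(-6*t/5)/27.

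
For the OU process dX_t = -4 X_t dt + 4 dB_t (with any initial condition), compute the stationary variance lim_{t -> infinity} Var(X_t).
lim Var(X_t) = 2

The OU SDE dX = -theta X dt + sigma dB admits the integrating factor exp(theta t): d(exp(theta t) X_t) = sigma exp(theta t) dB_t. Integrating from 0 to t gives X_t = x_0 * exp(-theta t) + sigma * int_0^t exp(-theta (t-s)) dB_s for any initial x_0. The Itô integral has variance (by the Itô isometry) sigma^2 * int_0^t exp(-2 theta (t - s)) ds = sigma^2 * (1 - exp(-2 theta t)) / (2 theta), independent of x_0.
With theta = 4, sigma = 4:
  Var(X_t) = (4)^2 * (1 - exp(-2*4 t)) / (2 * 4) = 2 - 2*exp(-8*t).
As t -> infinity, exp(-2*4 t) -> 0, so the stationary variance is sigma^2 / (2 theta) = 2.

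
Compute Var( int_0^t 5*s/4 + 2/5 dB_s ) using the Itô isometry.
Var = t*(625*t^2 + 600*t + 192)/1200

The Itô integral of a deterministic integrand f(s) has mean 0 because each increment f(s) * (B_{s+ds} - B_s) has mean 0. By the Itô isometry:
  Var( int_0^t f(s) dB_s ) = E[ (int_0^t f(s) dB_s)^2 ] = int_0^t f(s)^2 ds.
Here f(s) = 5*s/4 + 2/5, so f(s)^2 = (25*s + 8)^2/400. Integrate:
  int_0^t ((25*s + 8)^2/400) ds = t*(625*t^2 + 600*t + 192)/1200.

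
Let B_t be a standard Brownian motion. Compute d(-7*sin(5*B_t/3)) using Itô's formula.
d(-7*sin(5*B_t/3)) = (175*sin(5*B_t/3)/18) dt + (-35*cos(5*B_t/3)/3) dB_t

Itô's formula for f(B_t) gives d f(B_t) = f'(B_t) dB_t + (1/2) f''(B_t) dt. Compute derivatives of f(x) = -7*sin(5*x/3):
  f'(x)  = -35*cos(5*x/3)/3
  f''(x) = 175*sin(5*x/3)/9
Substitute x = B_t and multiply the f'' term by 1/2:
  drift     = (1/2) * (175*sin(5*x/3)/9) evaluated at B_t = 175*sin(5*B_t/3)/18
  diffusion = (-35*cos(5*x/3)/3) evaluated at B_t = -35*cos(5*B_t/3)/3
Therefore d(-7*sin(5*B_t/3)) = (175*sin(5*B_t/3)/18) dt + (-35*cos(5*B_t/3)/3) dB_t.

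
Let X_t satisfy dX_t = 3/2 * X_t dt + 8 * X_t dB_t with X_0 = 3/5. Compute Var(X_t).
Var(X_t) = 9*(exp(64*t) - 1)*exp(3*t)/25

For GBM dX = mu X dt + sigma X dB with X_0 = x_0, apply Itô to Y = log X: dY = (mu - sigma^2/2) dt + sigma dB, so Y_t = log(x_0) + (mu - sigma^2/2) t + sigma B_t and hence X_t = x_0 * exp((mu - sigma^2/2) t + sigma B_t).
With mu = 3/2, sigma = 8, x_0 = 3/5, this gives:
  X_t = 3/5 * exp((-61/2) * t + (8) * B_t).
Since sigma*B_t ~ Normal(0, sigma^2 t), E[exp(sigma*B_t)] = exp(sigma^2 t / 2); so E[X_t] = x_0 * exp((mu - sigma^2/2) t) * exp(sigma^2 t / 2) = x_0 * exp(mu t) = 3*exp(3*t/2)/5.
Var(X_t) = E[X_t^2] - (E[X_t])^2 = x_0^2 * exp(2 mu t) * (exp(sigma^2 t) - 1) = 9*(exp(64*t) - 1)*exp(3*t)/25.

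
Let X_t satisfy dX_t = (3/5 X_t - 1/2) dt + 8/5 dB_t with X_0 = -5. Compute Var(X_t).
Var(X_t) = 32*exp(6*t/5)/15 - 32/15

The variance V(t) = Var(X_t) satisfies V'(t) = 2 a V(t) + c^2 with V(0) = 0 (drift coefficient is linear in X, diffusion is constant). With a = 3/5, c = 8/5, the solution is
  V(t) = (c^2 / (2 a)) * (exp(2 a t) - 1)
       = ((8/5)^2 / (2*(3/5))) * (exp((6/5) t) - 1)
       = 32*exp(6*t/5)/15 - 32/15.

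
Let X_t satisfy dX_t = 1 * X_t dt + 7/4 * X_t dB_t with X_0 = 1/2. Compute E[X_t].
E[X_t] = exp(t)/2

For GBM dX = mu X dt + sigma X dB with X_0 = x_0, apply Itô to Y = log X: dY = (mu - sigma^2/2) dt + sigma dB, so Y_t = log(x_0) + (mu - sigma^2/2) t + sigma B_t and hence X_t = x_0 * exp((mu - sigma^2/2) t + sigma B_t).
With mu = 1, sigma = 7/4, x_0 = 1/2, this gives:
  X_t = 1/2 * exp((-17/32) * t + (7/4) * B_t).
Since sigma*B_t ~ Normal(0, sigma^2 t), E[exp(sigma*B_t)] = exp(sigma^2 t / 2); so E[X_t] = x_0 * exp((mu - sigma^2/2) t) * exp(sigma^2 t / 2) = x_0 * exp(mu t) = exp(t)/2.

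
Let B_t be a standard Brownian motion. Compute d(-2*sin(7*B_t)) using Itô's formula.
d(-2*sin(7*B_t)) = (49*sin(7*B_t)) dt + (-14*cos(7*B_t)) dB_t

Itô's formula for f(B_t) gives d f(B_t) = f'(B_t) dB_t + (1/2) f''(B_t) dt. Compute derivatives of f(x) = -2*sin(7*x):
  f'(x)  = -14*cos(7*x)
  f''(x) = 98*sin(7*x)
Substitute x = B_t and multiply the f'' term by 1/2:
  drift     = (1/2) * (98*sin(7*x)) evaluated at B_t = 49*sin(7*B_t)
  diffusion = (-14*cos(7*x)) evaluated at B_t = -14*cos(7*B_t)
Therefore d(-2*sin(7*B_t)) = (49*sin(7*B_t)) dt + (-14*cos(7*B_t)) dB_t.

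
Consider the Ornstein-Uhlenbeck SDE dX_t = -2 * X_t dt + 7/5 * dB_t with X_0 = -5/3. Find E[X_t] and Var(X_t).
E[X_t] = -5*exp(-2*t)/3; Var(X_t) = 49/100 - 49*exp(-4*t)/100

The OU SDE dX = -theta X dt + sigma dB admits the integrating factor exp(theta t): d(exp(theta t) X_t) = sigma exp(theta t) dB_t. Integrating from 0 to t:
  X_t = x_0 * exp(-theta t) + sigma * int_0^t exp(-theta (t-s)) dB_s.
The Itô integral has mean 0 and (by the Itô isometry) variance sigma^2 * int_0^t exp(-2 theta (t - s)) ds = sigma^2 * (1 - exp(-2 theta t)) / (2 theta).
With theta = 2, sigma = 7/5, x_0 = -5/3:
  E[X_t] = -5/3 * exp(-2 t) = -5*exp(-2*t)/3
  Var(X_t) = (7/5)^2 * (1 - exp(-2*2 t)) / (2 * 2) = 49/100 - 49*exp(-4*t)/100.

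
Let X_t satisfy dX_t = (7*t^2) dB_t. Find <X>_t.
<X>_t = 49*t^5/5

For an Itô process dX_t = a(t) dt + b(t) dB_t, the quadratic variation is <X>_t = int_0^t b(s)^2 ds (the drift term does not contribute). Here b(s) = 7*s^2, so
  b(s)^2 = 49*s^4.
Integrating from 0 to t:
  <X>_t = int_0^t (49*s^4) ds = 49*t^5/5.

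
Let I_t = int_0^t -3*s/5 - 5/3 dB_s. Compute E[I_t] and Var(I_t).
E[I_t] = 0; Var(I_t) = t*(27*t^2 + 225*t + 625)/225

The Itô integral of a deterministic integrand f(s) has mean 0 because each increment f(s) * (B_{s+ds} - B_s) has mean 0. By the Itô isometry:
  Var( int_0^t f(s) dB_s ) = E[ (int_0^t f(s) dB_s)^2 ] = int_0^t f(s)^2 ds.
Here f(s) = -3*s/5 - 5/3, so f(s)^2 = (9*s + 25)^2/225. Integrate:
  int_0^t ((9*s + 25)^2/225) ds = t*(27*t^2 + 225*t + 625)/225.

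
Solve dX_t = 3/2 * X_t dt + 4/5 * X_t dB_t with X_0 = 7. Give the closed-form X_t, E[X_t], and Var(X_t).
X_t = 7 * exp((59/50) t + (4/5) B_t); E[X_t] = 7*exp(3*t/2); Var(X_t) = 49*(exp(16*t/25) - 1)*exp(3*t)

For GBM dX = mu X dt + sigma X dB with X_0 = x_0, apply Itô to Y = log X: dY = (mu - sigma^2/2) dt + sigma dB, so Y_t = log(x_0) + (mu - sigma^2/2) t + sigma B_t and hence X_t = x_0 * exp((mu - sigma^2/2) t + sigma B_t).
With mu = 3/2, sigma = 4/5, x_0 = 7, this gives:
  X_t = 7 * exp((59/50) * t + (4/5) * B_t).
Since sigma*B_t ~ Normal(0, sigma^2 t), E[exp(sigma*B_t)] = exp(sigma^2 t / 2); so E[X_t] = x_0 * exp((mu - sigma^2/2) t) * exp(sigma^2 t / 2) = x_0 * exp(mu t) = 7*exp(3*t/2).
Var(X_t) = E[X_t^2] - (E[X_t])^2 = x_0^2 * exp(2 mu t) * (exp(sigma^2 t) - 1) = 49*(exp(16*t/25) - 1)*exp(3*t).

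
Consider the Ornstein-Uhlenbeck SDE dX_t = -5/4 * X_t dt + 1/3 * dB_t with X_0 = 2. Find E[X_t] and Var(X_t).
E[X_t] = 2*exp(-5*t/4); Var(X_t) = 2/45 - 2*exp(-5*t/2)/45

The OU SDE dX = -theta X dt + sigma dB admits the integrating factor exp(theta t): d(exp(theta t) X_t) = sigma exp(theta t) dB_t. Integrating from 0 to t:
  X_t = x_0 * exp(-theta t) + sigma * int_0^t exp(-theta (t-s)) dB_s.
The Itô integral has mean 0 and (by the Itô isometry) variance sigma^2 * int_0^t exp(-2 theta (t - s)) ds = sigma^2 * (1 - exp(-2 theta t)) / (2 theta).
With theta = 5/4, sigma = 1/3, x_0 = 2:
  E[X_t] = 2 * exp(-5/4 t) = 2*exp(-5*t/4)
  Var(X_t) = (1/3)^2 * (1 - exp(-2*5/4 t)) / (2 * 5/4) = 2/45 - 2*exp(-5*t/2)/45.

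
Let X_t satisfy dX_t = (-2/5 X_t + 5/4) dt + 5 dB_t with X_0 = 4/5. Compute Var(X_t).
Var(X_t) = 125/4 - 125*exp(-4*t/5)/4

The variance V(t) = Var(X_t) satisfies V'(t) = 2 a V(t) + c^2 with V(0) = 0 (drift coefficient is linear in X, diffusion is constant). With a = -2/5, c = 5, the solution is
  V(t) = (c^2 / (2 a)) * (exp(2 a t) - 1)
       = (5^2 / (2*(-2/5))) * (exp((-4/5) t) - 1)
       = 125/4 - 125*exp(-4*t/5)/4.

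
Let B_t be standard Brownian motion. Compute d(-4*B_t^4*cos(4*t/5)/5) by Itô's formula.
d(-4*B_t^4*cos(4*t/5)/5) = (8*B_t^2*(2*B_t^2*sin(4*t/5) - 15*cos(4*t/5))/25) dt + (-16*B_t^3*cos(4*t/5)/5) dB_t

Itô's formula for f(t, x): d f(t, B_t) = (f_t + (1/2) f_xx) dt + f_x dB_t. Compute partials of f(t, x) = -4*x^4*cos(4*t/5)/5:
  f_t(t,x)  = 16*x^4*sin(4*t/5)/25
  f_x(t,x)  = -16*x^3*cos(4*t/5)/5
  f_xx(t,x) = -48*x^2*cos(4*t/5)/5
Assemble drift = f_t + (1/2) f_xx = 8*x^2*(2*x^2*sin(4*t/5) - 15*cos(4*t/5))/25 and diffusion = f_x = -16*x^3*cos(4*t/5)/5. Substituting x = B_t:
  d(-4*B_t^4*cos(4*t/5)/5) = (8*B_t^2*(2*B_t^2*sin(4*t/5) - 15*cos(4*t/5))/25) dt + (-16*B_t^3*cos(4*t/5)/5) dB_t.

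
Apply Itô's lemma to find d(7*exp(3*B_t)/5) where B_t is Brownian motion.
d(7*exp(3*B_t)/5) = (63*exp(3*B_t)/10) dt + (21*exp(3*B_t)/5) dB_t

Itô's formula for f(B_t) gives d f(B_t) = f'(B_t) dB_t + (1/2) f''(B_t) dt. Compute derivatives of f(x) = 7*exp(3*x)/5:
  f'(x)  = 21*exp(3*x)/5
  f''(x) = 63*exp(3*x)/5
Substitute x = B_t and multiply the f'' term by 1/2:
  drift     = (1/2) * (63*exp(3*x)/5) evaluated at B_t = 63*exp(3*B_t)/10
  diffusion = (21*exp(3*x)/5) evaluated at B_t = 21*exp(3*B_t)/5
Therefore d(7*exp(3*B_t)/5) = (63*exp(3*B_t)/10) dt + (21*exp(3*B_t)/5) dB_t.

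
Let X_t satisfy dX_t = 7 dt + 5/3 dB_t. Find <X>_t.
<X>_t = 25*t/9

For an Itô process dX_t = a(t) dt + b(t) dB_t, the quadratic variation is <X>_t = int_0^t b(s)^2 ds (the drift term does not contribute). Here b(s) = 5/3, so
  b(s)^2 = 25/9.
Integrating from 0 to t:
  <X>_t = int_0^t (25/9) ds = 25*t/9.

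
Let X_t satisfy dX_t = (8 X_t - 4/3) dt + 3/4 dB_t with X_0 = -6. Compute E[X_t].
E[X_t] = 1/6 - 37*exp(8*t)/6

Taking expectations and using E[dB_t] = 0, the mean m(t) = E[X_t] satisfies the ODE m'(t) = a m(t) + b with m(0) = x_0. With a = 8, b = -4/3, x_0 = -6, the solution is
  m(t) = x_0 * exp(a t) + (b/a) * (exp(a t) - 1)
       = (-6) * exp(8 t) + ((-4/3)/8) * (exp(8 t) - 1)
       = 1/6 - 37*exp(8*t)/6.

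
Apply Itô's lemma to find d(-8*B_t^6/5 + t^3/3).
d(-8*B_t^6/5 + t^3/3) = (-24*B_t^4 + t^2) dt + (-48*B_t^5/5) dB_t

Itô's formula for f(t, x): d f(t, B_t) = (f_t + (1/2) f_xx) dt + f_x dB_t. Compute partials of f(t, x) = t^3/3 - 8*x^6/5:
  f_t(t,x)  = t^2
  f_x(t,x)  = -48*x^5/5
  f_xx(t,x) = -48*x^4
Assemble drift = f_t + (1/2) f_xx = t^2 - 24*x^4 and diffusion = f_x = -48*x^5/5. Substituting x = B_t:
  d(-8*B_t^6/5 + t^3/3) = (-24*B_t^4 + t^2) dt + (-48*B_t^5/5) dB_t.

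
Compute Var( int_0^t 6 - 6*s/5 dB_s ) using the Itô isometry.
Var = 12*t*(t^2 - 15*t + 75)/25

The Itô integral of a deterministic integrand f(s) has mean 0 because each increment f(s) * (B_{s+ds} - B_s) has mean 0. By the Itô isometry:
  Var( int_0^t f(s) dB_s ) = E[ (int_0^t f(s) dB_s)^2 ] = int_0^t f(s)^2 ds.
Here f(s) = 6 - 6*s/5, so f(s)^2 = 36*(s - 5)^2/25. Integrate:
  int_0^t (36*(s - 5)^2/25) ds = 12*t*(t^2 - 15*t + 75)/25.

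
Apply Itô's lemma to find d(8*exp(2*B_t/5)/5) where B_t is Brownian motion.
d(8*exp(2*B_t/5)/5) = (16*exp(2*B_t/5)/125) dt + (16*exp(2*B_t/5)/25) dB_t

Itô's formula for f(B_t) gives d f(B_t) = f'(B_t) dB_t + (1/2) f''(B_t) dt. Compute derivatives of f(x) = 8*exp(2*x/5)/5:
  f'(x)  = 16*exp(2*x/5)/25
  f''(x) = 32*exp(2*x/5)/125
Substitute x = B_t and multiply the f'' term by 1/2:
  drift     = (1/2) * (32*exp(2*x/5)/125) evaluated at B_t = 16*exp(2*B_t/5)/125
  diffusion = (16*exp(2*x/5)/25) evaluated at B_t = 16*exp(2*B_t/5)/25
Therefore d(8*exp(2*B_t/5)/5) = (16*exp(2*B_t/5)/125) dt + (16*exp(2*B_t/5)/25) dB_t.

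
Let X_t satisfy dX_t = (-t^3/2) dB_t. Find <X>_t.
<X>_t = t^7/28

For an Itô process dX_t = a(t) dt + b(t) dB_t, the quadratic variation is <X>_t = int_0^t b(s)^2 ds (the drift term does not contribute). Here b(s) = -s^3/2, so
  b(s)^2 = s^6/4.
Integrating from 0 to t:
  <X>_t = int_0^t (s^6/4) ds = t^7/28.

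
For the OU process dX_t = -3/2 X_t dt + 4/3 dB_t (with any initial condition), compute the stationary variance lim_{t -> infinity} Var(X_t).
lim Var(X_t) = 16/27

The OU SDE dX = -theta X dt + sigma dB admits the integrating factor exp(theta t): d(exp(theta t) X_t) = sigma exp(theta t) dB_t. Integrating from 0 to t gives X_t = x_0 * exp(-theta t) + sigma * int_0^t exp(-theta (t-s)) dB_s for any initial x_0. The Itô integral has variance (by the Itô isometry) sigma^2 * int_0^t exp(-2 theta (t - s)) ds = sigma^2 * (1 - exp(-2 theta t)) / (2 theta), independent of x_0.
With theta = 3/2, sigma = 4/3:
  Var(X_t) = (4/3)^2 * (1 - exp(-2*3/2 t)) / (2 * 3/2) = 16/27 - 16*exp(-3*t)/27.
As t -> infinity, exp(-2*3/2 t) -> 0, so the stationary variance is sigma^2 / (2 theta) = 16/27.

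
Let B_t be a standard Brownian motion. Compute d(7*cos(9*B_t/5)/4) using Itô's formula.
d(7*cos(9*B_t/5)/4) = (-567*cos(9*B_t/5)/200) dt + (-63*sin(9*B_t/5)/20) dB_t

Itô's formula for f(B_t) gives d f(B_t) = f'(B_t) dB_t + (1/2) f''(B_t) dt. Compute derivatives of f(x) = 7*cos(9*x/5)/4:
  f'(x)  = -63*sin(9*x/5)/20
  f''(x) = -567*cos(9*x/5)/100
Substitute x = B_t and multiply the f'' term by 1/2:
  drift     = (1/2) * (-567*cos(9*x/5)/100) evaluated at B_t = -567*cos(9*B_t/5)/200
  diffusion = (-63*sin(9*x/5)/20) evaluated at B_t = -63*sin(9*B_t/5)/20
Therefore d(7*cos(9*B_t/5)/4) = (-567*cos(9*B_t/5)/200) dt + (-63*sin(9*B_t/5)/20) dB_t.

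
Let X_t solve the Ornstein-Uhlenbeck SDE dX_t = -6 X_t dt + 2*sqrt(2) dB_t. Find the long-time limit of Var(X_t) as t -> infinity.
lim Var(X_t) = 2/3

The OU SDE dX = -theta X dt + sigma dB admits the integrating factor exp(theta t): d(exp(theta t) X_t) = sigma exp(theta t) dB_t. Integrating from 0 to t gives X_t = x_0 * exp(-theta t) + sigma * int_0^t exp(-theta (t-s)) dB_s for any initial x_0. The Itô integral has variance (by the Itô isometry) sigma^2 * int_0^t exp(-2 theta (t - s)) ds = sigma^2 * (1 - exp(-2 theta t)) / (2 theta), independent of x_0.
With theta = 6, sigma = 2*sqrt(2):
  Var(X_t) = (2*sqrt(2))^2 * (1 - exp(-2*6 t)) / (2 * 6) = 2/3 - 2*exp(-12*t)/3.
As t -> infinity, exp(-2*6 t) -> 0, so the stationary variance is sigma^2 / (2 theta) = 2/3.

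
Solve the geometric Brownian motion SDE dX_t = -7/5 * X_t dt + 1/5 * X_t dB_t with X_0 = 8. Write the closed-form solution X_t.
X_t = 8 * exp((-71/50) * t + (1/5) * B_t)

For GBM dX = mu X dt + sigma X dB with X_0 = x_0, apply Itô to Y = log X: dY = (mu - sigma^2/2) dt + sigma dB, so Y_t = log(x_0) + (mu - sigma^2/2) t + sigma B_t and hence X_t = x_0 * exp((mu - sigma^2/2) t + sigma B_t).
With mu = -7/5, sigma = 1/5, x_0 = 8, this gives:
  X_t = 8 * exp((-71/50) * t + (1/5) * B_t).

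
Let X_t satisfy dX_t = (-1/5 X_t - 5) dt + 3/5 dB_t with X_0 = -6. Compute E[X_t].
E[X_t] = -25 + 19*exp(-t/5)

Taking expectations and using E[dB_t] = 0, the mean m(t) = E[X_t] satisfies the ODE m'(t) = a m(t) + b with m(0) = x_0. With a = -1/5, b = -5, x_0 = -6, the solution is
  m(t) = x_0 * exp(a t) + (b/a) * (exp(a t) - 1)
       = (-6) * exp((-1/5) t) + ((-5)/(-1/5)) * (exp((-1/5) t) - 1)
       = -25 + 19*exp(-t/5).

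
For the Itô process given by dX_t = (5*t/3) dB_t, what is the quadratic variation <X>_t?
<X>_t = 25*t^3/27

For an Itô process dX_t = a(t) dt + b(t) dB_t, the quadratic variation is <X>_t = int_0^t b(s)^2 ds (the drift term does not contribute). Here b(s) = 5*s/3, so
  b(s)^2 = 25*s^2/9.
Integrating from 0 to t:
  <X>_t = int_0^t (25*s^2/9) ds = 25*t^3/27.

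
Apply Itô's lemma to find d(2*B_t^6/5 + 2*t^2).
d(2*B_t^6/5 + 2*t^2) = (6*B_t^4 + 4*t) dt + (12*B_t^5/5) dB_t

Itô's formula for f(t, x): d f(t, B_t) = (f_t + (1/2) f_xx) dt + f_x dB_t. Compute partials of f(t, x) = 2*t^2 + 2*x^6/5:
  f_t(t,x)  = 4*t
  f_x(t,x)  = 12*x^5/5
  f_xx(t,x) = 12*x^4
Assemble drift = f_t + (1/2) f_xx = 4*t + 6*x^4 and diffusion = f_x = 12*x^5/5. Substituting x = B_t:
  d(2*B_t^6/5 + 2*t^2) = (6*B_t^4 + 4*t) dt + (12*B_t^5/5) dB_t.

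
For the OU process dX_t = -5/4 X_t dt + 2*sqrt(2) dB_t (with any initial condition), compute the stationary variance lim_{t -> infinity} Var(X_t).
lim Var(X_t) = 16/5

The OU SDE dX = -theta X dt + sigma dB admits the integrating factor exp(theta t): d(exp(theta t) X_t) = sigma exp(theta t) dB_t. Integrating from 0 to t gives X_t = x_0 * exp(-theta t) + sigma * int_0^t exp(-theta (t-s)) dB_s for any initial x_0. The Itô integral has variance (by the Itô isometry) sigma^2 * int_0^t exp(-2 theta (t - s)) ds = sigma^2 * (1 - exp(-2 theta t)) / (2 theta), independent of x_0.
With theta = 5/4, sigma = 2*sqrt(2):
  Var(X_t) = (2*sqrt(2))^2 * (1 - exp(-2*5/4 t)) / (2 * 5/4) = 16/5 - 16*exp(-5*t/2)/5.
As t -> infinity, exp(-2*5/4 t) -> 0, so the stationary variance is sigma^2 / (2 theta) = 16/5.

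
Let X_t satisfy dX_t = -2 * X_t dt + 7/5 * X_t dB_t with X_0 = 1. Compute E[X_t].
E[X_t] = exp(-2*t)

For GBM dX = mu X dt + sigma X dB with X_0 = x_0, apply Itô to Y = log X: dY = (mu - sigma^2/2) dt + sigma dB, so Y_t = log(x_0) + (mu - sigma^2/2) t + sigma B_t and hence X_t = x_0 * exp((mu - sigma^2/2) t + sigma B_t).
With mu = -2, sigma = 7/5, x_0 = 1, this gives:
  X_t = 1 * exp((-149/50) * t + (7/5) * B_t).
Since sigma*B_t ~ Normal(0, sigma^2 t), E[exp(sigma*B_t)] = exp(sigma^2 t / 2); so E[X_t] = x_0 * exp((mu - sigma^2/2) t) * exp(sigma^2 t / 2) = x_0 * exp(mu t) = exp(-2*t).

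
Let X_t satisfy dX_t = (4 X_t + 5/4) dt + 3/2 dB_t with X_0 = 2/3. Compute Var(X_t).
Var(X_t) = 9*exp(8*t)/32 - 9/32

The variance V(t) = Var(X_t) satisfies V'(t) = 2 a V(t) + c^2 with V(0) = 0 (drift coefficient is linear in X, diffusion is constant). With a = 4, c = 3/2, the solution is
  V(t) = (c^2 / (2 a)) * (exp(2 a t) - 1)
       = ((3/2)^2 / (2*4)) * (exp(8 t) - 1)
       = 9*exp(8*t)/32 - 9/32.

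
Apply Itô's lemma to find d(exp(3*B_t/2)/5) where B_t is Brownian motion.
d(exp(3*B_t/2)/5) = (9*exp(3*B_t/2)/40) dt + (3*exp(3*B_t/2)/10) dB_t

Itô's formula for f(B_t) gives d f(B_t) = f'(B_t) dB_t + (1/2) f''(B_t) dt. Compute derivatives of f(x) = exp(3*x/2)/5:
  f'(x)  = 3*exp(3*x/2)/10
  f''(x) = 9*exp(3*x/2)/20
Substitute x = B_t and multiply the f'' term by 1/2:
  drift     = (1/2) * (9*exp(3*x/2)/20) evaluated at B_t = 9*exp(3*B_t/2)/40
  diffusion = (3*exp(3*x/2)/10) evaluated at B_t = 3*exp(3*B_t/2)/10
Therefore d(exp(3*B_t/2)/5) = (9*exp(3*B_t/2)/40) dt + (3*exp(3*B_t/2)/10) dB_t.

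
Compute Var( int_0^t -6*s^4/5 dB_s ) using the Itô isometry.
Var = 4*t^9/25

The Itô integral of a deterministic integrand f(s) has mean 0 because each increment f(s) * (B_{s+ds} - B_s) has mean 0. By the Itô isometry:
  Var( int_0^t f(s) dB_s ) = E[ (int_0^t f(s) dB_s)^2 ] = int_0^t f(s)^2 ds.
Here f(s) = -6*s^4/5, so f(s)^2 = 36*s^8/25. Integrate:
  int_0^t (36*s^8/25) ds = 4*t^9/25.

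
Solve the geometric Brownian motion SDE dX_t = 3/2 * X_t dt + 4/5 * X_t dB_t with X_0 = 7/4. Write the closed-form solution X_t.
X_t = 7/4 * exp((59/50) * t + (4/5) * B_t)

For GBM dX = mu X dt + sigma X dB with X_0 = x_0, apply Itô to Y = log X: dY = (mu - sigma^2/2) dt + sigma dB, so Y_t = log(x_0) + (mu - sigma^2/2) t + sigma B_t and hence X_t = x_0 * exp((mu - sigma^2/2) t + sigma B_t).
With mu = 3/2, sigma = 4/5, x_0 = 7/4, this gives:
  X_t = 7/4 * exp((59/50) * t + (4/5) * B_t).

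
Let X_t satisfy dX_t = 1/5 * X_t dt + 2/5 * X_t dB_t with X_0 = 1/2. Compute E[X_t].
E[X_t] = exp(t/5)/2

For GBM dX = mu X dt + sigma X dB with X_0 = x_0, apply Itô to Y = log X: dY = (mu - sigma^2/2) dt + sigma dB, so Y_t = log(x_0) + (mu - sigma^2/2) t + sigma B_t and hence X_t = x_0 * exp((mu - sigma^2/2) t + sigma B_t).
With mu = 1/5, sigma = 2/5, x_0 = 1/2, this gives:
  X_t = 1/2 * exp((3/25) * t + (2/5) * B_t).
Since sigma*B_t ~ Normal(0, sigma^2 t), E[exp(sigma*B_t)] = exp(sigma^2 t / 2); so E[X_t] = x_0 * exp((mu - sigma^2/2) t) * exp(sigma^2 t / 2) = x_0 * exp(mu t) = exp(t/5)/2.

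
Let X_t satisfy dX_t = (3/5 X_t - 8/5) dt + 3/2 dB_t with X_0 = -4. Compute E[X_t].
E[X_t] = 8/3 - 20*exp(3*t/5)/3

Taking expectations and using E[dB_t] = 0, the mean m(t) = E[X_t] satisfies the ODE m'(t) = a m(t) + b with m(0) = x_0. With a = 3/5, b = -8/5, x_0 = -4, the solution is
  m(t) = x_0 * exp(a t) + (b/a) * (exp(a t) - 1)
       = (-4) * exp((3/5) t) + ((-8/5)/(3/5)) * (exp((3/5) t) - 1)
       = 8/3 - 20*exp(3*t/5)/3.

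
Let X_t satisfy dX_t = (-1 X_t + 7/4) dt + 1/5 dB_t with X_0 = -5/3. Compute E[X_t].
E[X_t] = 7/4 - 41*exp(-t)/12

Taking expectations and using E[dB_t] = 0, the mean m(t) = E[X_t] satisfies the ODE m'(t) = a m(t) + b with m(0) = x_0. With a = -1, b = 7/4, x_0 = -5/3, the solution is
  m(t) = x_0 * exp(a t) + (b/a) * (exp(a t) - 1)
       = (-5/3) * exp((-1) t) + ((7/4)/(-1)) * (exp((-1) t) - 1)
       = 7/4 - 41*exp(-t)/12.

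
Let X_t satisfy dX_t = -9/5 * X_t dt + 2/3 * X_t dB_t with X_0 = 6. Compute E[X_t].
E[X_t] = 6*exp(-9*t/5)

For GBM dX = mu X dt + sigma X dB with X_0 = x_0, apply Itô to Y = log X: dY = (mu - sigma^2/2) dt + sigma dB, so Y_t = log(x_0) + (mu - sigma^2/2) t + sigma B_t and hence X_t = x_0 * exp((mu - sigma^2/2) t + sigma B_t).
With mu = -9/5, sigma = 2/3, x_0 = 6, this gives:
  X_t = 6 * exp((-91/45) * t + (2/3) * B_t).
Since sigma*B_t ~ Normal(0, sigma^2 t), E[exp(sigma*B_t)] = exp(sigma^2 t / 2); so E[X_t] = x_0 * exp((mu - sigma^2/2) t) * exp(sigma^2 t / 2) = x_0 * exp(mu t) = 6*exp(-9*t/5).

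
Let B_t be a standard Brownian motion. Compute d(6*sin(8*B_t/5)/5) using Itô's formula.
d(6*sin(8*B_t/5)/5) = (-192*sin(8*B_t/5)/125) dt + (48*cos(8*B_t/5)/25) dB_t

Itô's formula for f(B_t) gives d f(B_t) = f'(B_t) dB_t + (1/2) f''(B_t) dt. Compute derivatives of f(x) = 6*sin(8*x/5)/5:
  f'(x)  = 48*cos(8*x/5)/25
  f''(x) = -384*sin(8*x/5)/125
Substitute x = B_t and multiply the f'' term by 1/2:
  drift     = (1/2) * (-384*sin(8*x/5)/125) evaluated at B_t = -192*sin(8*B_t/5)/125
  diffusion = (48*cos(8*x/5)/25) evaluated at B_t = 48*cos(8*B_t/5)/25
Therefore d(6*sin(8*B_t/5)/5) = (-192*sin(8*B_t/5)/125) dt + (48*cos(8*B_t/5)/25) dB_t.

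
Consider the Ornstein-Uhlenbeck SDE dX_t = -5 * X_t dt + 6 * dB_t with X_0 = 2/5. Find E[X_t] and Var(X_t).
E[X_t] = 2*exp(-5*t)/5; Var(X_t) = 18/5 - 18*exp(-10*t)/5

The OU SDE dX = -theta X dt + sigma dB admits the integrating factor exp(theta t): d(exp(theta t) X_t) = sigma exp(theta t) dB_t. Integrating from 0 to t:
  X_t = x_0 * exp(-theta t) + sigma * int_0^t exp(-theta (t-s)) dB_s.
The Itô integral has mean 0 and (by the Itô isometry) variance sigma^2 * int_0^t exp(-2 theta (t - s)) ds = sigma^2 * (1 - exp(-2 theta t)) / (2 theta).
With theta = 5, sigma = 6, x_0 = 2/5:
  E[X_t] = 2/5 * exp(-5 t) = 2*exp(-5*t)/5
  Var(X_t) = (6)^2 * (1 - exp(-2*5 t)) / (2 * 5) = 18/5 - 18*exp(-10*t)/5.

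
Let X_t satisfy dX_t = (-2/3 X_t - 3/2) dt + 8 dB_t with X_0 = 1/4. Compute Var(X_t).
Var(X_t) = 48 - 48*exp(-4*t/3)

The variance V(t) = Var(X_t) satisfies V'(t) = 2 a V(t) + c^2 with V(0) = 0 (drift coefficient is linear in X, diffusion is constant). With a = -2/3, c = 8, the solution is
  V(t) = (c^2 / (2 a)) * (exp(2 a t) - 1)
       = (8^2 / (2*(-2/3))) * (exp((-4/3) t) - 1)
       = 48 - 48*exp(-4*t/3).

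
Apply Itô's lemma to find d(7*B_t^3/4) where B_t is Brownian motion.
d(7*B_t^3/4) = (21*B_t/4) dt + (21*B_t^2/4) dB_t

Itô's formula for f(B_t) gives d f(B_t) = f'(B_t) dB_t + (1/2) f''(B_t) dt. Compute derivatives of f(x) = 7*x^3/4:
  f'(x)  = 21*x^2/4
  f''(x) = 21*x/2
Substitute x = B_t and multiply the f'' term by 1/2:
  drift     = (1/2) * (21*x/2) evaluated at B_t = 21*B_t/4
  diffusion = (21*x^2/4) evaluated at B_t = 21*B_t^2/4
Therefore d(7*B_t^3/4) = (21*B_t/4) dt + (21*B_t^2/4) dB_t.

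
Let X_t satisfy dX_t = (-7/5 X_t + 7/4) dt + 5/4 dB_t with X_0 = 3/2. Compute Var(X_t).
Var(X_t) = 125/224 - 125*exp(-14*t/5)/224

The variance V(t) = Var(X_t) satisfies V'(t) = 2 a V(t) + c^2 with V(0) = 0 (drift coefficient is linear in X, diffusion is constant). With a = -7/5, c = 5/4, the solution is
  V(t) = (c^2 / (2 a)) * (exp(2 a t) - 1)
       = ((5/4)^2 / (2*(-7/5))) * (exp((-14/5) t) - 1)
       = 125/224 - 125*exp(-14*t/5)/224.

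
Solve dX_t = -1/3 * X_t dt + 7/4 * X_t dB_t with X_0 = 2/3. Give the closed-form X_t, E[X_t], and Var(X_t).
X_t = 2/3 * exp((-179/96) t + (7/4) B_t); E[X_t] = 2*exp(-t/3)/3; Var(X_t) = (4*exp(49*t/16) - 4)*exp(-2*t/3)/9

For GBM dX = mu X dt + sigma X dB with X_0 = x_0, apply Itô to Y = log X: dY = (mu - sigma^2/2) dt + sigma dB, so Y_t = log(x_0) + (mu - sigma^2/2) t + sigma B_t and hence X_t = x_0 * exp((mu - sigma^2/2) t + sigma B_t).
With mu = -1/3, sigma = 7/4, x_0 = 2/3, this gives:
  X_t = 2/3 * exp((-179/96) * t + (7/4) * B_t).
Since sigma*B_t ~ Normal(0, sigma^2 t), E[exp(sigma*B_t)] = exp(sigma^2 t / 2); so E[X_t] = x_0 * exp((mu - sigma^2/2) t) * exp(sigma^2 t / 2) = x_0 * exp(mu t) = 2*exp(-t/3)/3.
Var(X_t) = E[X_t^2] - (E[X_t])^2 = x_0^2 * exp(2 mu t) * (exp(sigma^2 t) - 1) = (4*exp(49*t/16) - 4)*exp(-2*t/3)/9.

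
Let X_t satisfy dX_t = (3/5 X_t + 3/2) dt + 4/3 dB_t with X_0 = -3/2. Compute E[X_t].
E[X_t] = exp(3*t/5) - 5/2

Taking expectations and using E[dB_t] = 0, the mean m(t) = E[X_t] satisfies the ODE m'(t) = a m(t) + b with m(0) = x_0. With a = 3/5, b = 3/2, x_0 = -3/2, the solution is
  m(t) = x_0 * exp(a t) + (b/a) * (exp(a t) - 1)
       = (-3/2) * exp((3/5) t) + ((3/2)/(3/5)) * (exp((3/5) t) - 1)
       = exp(3*t/5) - 5/2.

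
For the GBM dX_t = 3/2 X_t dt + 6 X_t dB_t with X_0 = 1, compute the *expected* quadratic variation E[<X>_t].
E[<X>_t] = 12*exp(39*t)/13 - 12/13

<X>_t = int_0^t (6 * X_s)^2 ds. Taking expectation inside the integral: E[<X>_t] = 6^2 * int_0^t E[X_s^2] ds. For GBM, E[X_s^2] = x_0^2 * exp((2 mu + sigma^2) s). Integrating:
  E[<X>_t] = 6^2 * 1^2 * (exp((2*(3/2) + 6^2) t) - 1) / (2*(3/2) + 6^2)
           = 6^2 * 1^2 * (exp(39 t) - 1) / 39 = 12*exp(39*t)/13 - 12/13.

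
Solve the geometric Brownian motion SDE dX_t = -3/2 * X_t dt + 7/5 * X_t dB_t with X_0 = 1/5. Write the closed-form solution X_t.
X_t = 1/5 * exp((-62/25) * t + (7/5) * B_t)

For GBM dX = mu X dt + sigma X dB with X_0 = x_0, apply Itô to Y = log X: dY = (mu - sigma^2/2) dt + sigma dB, so Y_t = log(x_0) + (mu - sigma^2/2) t + sigma B_t and hence X_t = x_0 * exp((mu - sigma^2/2) t + sigma B_t).
With mu = -3/2, sigma = 7/5, x_0 = 1/5, this gives:
  X_t = 1/5 * exp((-62/25) * t + (7/5) * B_t).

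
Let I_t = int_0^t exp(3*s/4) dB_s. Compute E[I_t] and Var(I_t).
E[I_t] = 0; Var(I_t) = 2*exp(3*t/2)/3 - 2/3

The Itô integral of a deterministic integrand f(s) has mean 0 because each increment f(s) * (B_{s+ds} - B_s) has mean 0. By the Itô isometry:
  Var( int_0^t f(s) dB_s ) = E[ (int_0^t f(s) dB_s)^2 ] = int_0^t f(s)^2 ds.
Here f(s) = exp(3*s/4), so f(s)^2 = exp(3*s/2). Integrate:
  int_0^t (exp(3*s/2)) ds = 2*exp(3*t/2)/3 - 2/3.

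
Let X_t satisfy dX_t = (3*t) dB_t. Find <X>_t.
<X>_t = 3*t^3

For an Itô process dX_t = a(t) dt + b(t) dB_t, the quadratic variation is <X>_t = int_0^t b(s)^2 ds (the drift term does not contribute). Here b(s) = 3*s, so
  b(s)^2 = 9*s^2.
Integrating from 0 to t:
  <X>_t = int_0^t (9*s^2) ds = 3*t^3.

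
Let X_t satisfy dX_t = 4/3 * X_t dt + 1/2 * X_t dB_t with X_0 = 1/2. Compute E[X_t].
E[X_t] = exp(4*t/3)/2

For GBM dX = mu X dt + sigma X dB with X_0 = x_0, apply Itô to Y = log X: dY = (mu - sigma^2/2) dt + sigma dB, so Y_t = log(x_0) + (mu - sigma^2/2) t + sigma B_t and hence X_t = x_0 * exp((mu - sigma^2/2) t + sigma B_t).
With mu = 4/3, sigma = 1/2, x_0 = 1/2, this gives:
  X_t = 1/2 * exp((29/24) * t + (1/2) * B_t).
Since sigma*B_t ~ Normal(0, sigma^2 t), E[exp(sigma*B_t)] = exp(sigma^2 t / 2); so E[X_t] = x_0 * exp((mu - sigma^2/2) t) * exp(sigma^2 t / 2) = x_0 * exp(mu t) = exp(4*t/3)/2.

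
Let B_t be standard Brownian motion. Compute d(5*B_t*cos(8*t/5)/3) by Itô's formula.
d(5*B_t*cos(8*t/5)/3) = (-8*B_t*sin(8*t/5)/3) dt + (5*cos(8*t/5)/3) dB_t

Itô's formula for f(t, x): d f(t, B_t) = (f_t + (1/2) f_xx) dt + f_x dB_t. Compute partials of f(t, x) = 5*x*cos(8*t/5)/3:
  f_t(t,x)  = -8*x*sin(8*t/5)/3
  f_x(t,x)  = 5*cos(8*t/5)/3
  f_xx(t,x) = 0
Assemble drift = f_t + (1/2) f_xx = -8*x*sin(8*t/5)/3 and diffusion = f_x = 5*cos(8*t/5)/3. Substituting x = B_t:
  d(5*B_t*cos(8*t/5)/3) = (-8*B_t*sin(8*t/5)/3) dt + (5*cos(8*t/5)/3) dB_t.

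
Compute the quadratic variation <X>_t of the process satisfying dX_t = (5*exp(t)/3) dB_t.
<X>_t = 25*exp(2*t)/18 - 25/18

For an Itô process dX_t = a(t) dt + b(t) dB_t, the quadratic variation is <X>_t = int_0^t b(s)^2 ds (the drift term does not contribute). Here b(s) = 5*exp(s)/3, so
  b(s)^2 = 25*exp(2*s)/9.
Integrating from 0 to t:
  <X>_t = int_0^t (25*exp(2*s)/9) ds = 25*exp(2*t)/18 - 25/18.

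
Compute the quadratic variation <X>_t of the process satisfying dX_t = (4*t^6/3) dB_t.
<X>_t = 16*t^13/117

For an Itô process dX_t = a(t) dt + b(t) dB_t, the quadratic variation is <X>_t = int_0^t b(s)^2 ds (the drift term does not contribute). Here b(s) = 4*s^6/3, so
  b(s)^2 = 16*s^12/9.
Integrating from 0 to t:
  <X>_t = int_0^t (16*s^12/9) ds = 16*t^13/117.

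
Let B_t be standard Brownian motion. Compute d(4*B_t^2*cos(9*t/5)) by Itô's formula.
d(4*B_t^2*cos(9*t/5)) = (-36*B_t^2*sin(9*t/5)/5 + 4*cos(9*t/5)) dt + (8*B_t*cos(9*t/5)) dB_t

Itô's formula for f(t, x): d f(t, B_t) = (f_t + (1/2) f_xx) dt + f_x dB_t. Compute partials of f(t, x) = 4*x^2*cos(9*t/5):
  f_t(t,x)  = -36*x^2*sin(9*t/5)/5
  f_x(t,x)  = 8*x*cos(9*t/5)
  f_xx(t,x) = 8*cos(9*t/5)
Assemble drift = f_t + (1/2) f_xx = -36*x^2*sin(9*t/5)/5 + 4*cos(9*t/5) and diffusion = f_x = 8*x*cos(9*t/5). Substituting x = B_t:
  d(4*B_t^2*cos(9*t/5)) = (-36*B_t^2*sin(9*t/5)/5 + 4*cos(9*t/5)) dt + (8*B_t*cos(9*t/5)) dB_t.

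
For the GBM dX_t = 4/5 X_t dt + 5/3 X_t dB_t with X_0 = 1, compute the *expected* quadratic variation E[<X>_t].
E[<X>_t] = 125*exp(197*t/45)/197 - 125/197

<X>_t = int_0^t ((5/3) * X_s)^2 ds. Taking expectation inside the integral: E[<X>_t] = (5/3)^2 * int_0^t E[X_s^2] ds. For GBM, E[X_s^2] = x_0^2 * exp((2 mu + sigma^2) s). Integrating:
  E[<X>_t] = (5/3)^2 * 1^2 * (exp((2*(4/5) + (5/3)^2) t) - 1) / (2*(4/5) + (5/3)^2)
           = (5/3)^2 * 1^2 * (exp((197/45) t) - 1) / (197/45) = 125*exp(197*t/45)/197 - 125/197.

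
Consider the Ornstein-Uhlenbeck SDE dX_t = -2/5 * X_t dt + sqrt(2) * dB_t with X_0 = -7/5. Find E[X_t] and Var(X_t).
E[X_t] = -7*exp(-2*t/5)/5; Var(X_t) = 5/2 - 5*exp(-4*t/5)/2

The OU SDE dX = -theta X dt + sigma dB admits the integrating factor exp(theta t): d(exp(theta t) X_t) = sigma exp(theta t) dB_t. Integrating from 0 to t:
  X_t = x_0 * exp(-theta t) + sigma * int_0^t exp(-theta (t-s)) dB_s.
The Itô integral has mean 0 and (by the Itô isometry) variance sigma^2 * int_0^t exp(-2 theta (t - s)) ds = sigma^2 * (1 - exp(-2 theta t)) / (2 theta).
With theta = 2/5, sigma = sqrt(2), x_0 = -7/5:
  E[X_t] = -7/5 * exp(-2/5 t) = -7*exp(-2*t/5)/5
  Var(X_t) = (sqrt(2))^2 * (1 - exp(-2*2/5 t)) / (2 * 2/5) = 5/2 - 5*exp(-4*t/5)/2.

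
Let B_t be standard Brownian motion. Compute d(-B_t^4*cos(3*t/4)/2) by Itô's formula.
d(-B_t^4*cos(3*t/4)/2) = (3*B_t^2*(B_t^2*sin(3*t/4) - 8*cos(3*t/4))/8) dt + (-2*B_t^3*cos(3*t/4)) dB_t

Itô's formula for f(t, x): d f(t, B_t) = (f_t + (1/2) f_xx) dt + f_x dB_t. Compute partials of f(t, x) = -x^4*cos(3*t/4)/2:
  f_t(t,x)  = 3*x^4*sin(3*t/4)/8
  f_x(t,x)  = -2*x^3*cos(3*t/4)
  f_xx(t,x) = -6*x^2*cos(3*t/4)
Assemble drift = f_t + (1/2) f_xx = 3*x^2*(x^2*sin(3*t/4) - 8*cos(3*t/4))/8 and diffusion = f_x = -2*x^3*cos(3*t/4). Substituting x = B_t:
  d(-B_t^4*cos(3*t/4)/2) = (3*B_t^2*(B_t^2*sin(3*t/4) - 8*cos(3*t/4))/8) dt + (-2*B_t^3*cos(3*t/4)) dB_t.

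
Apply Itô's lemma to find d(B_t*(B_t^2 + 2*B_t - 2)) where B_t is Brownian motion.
d(B_t*(B_t^2 + 2*B_t - 2)) = (3*B_t + 2) dt + (3*B_t^2 + 4*B_t - 2) dB_t

Itô's formula for f(B_t) gives d f(B_t) = f'(B_t) dB_t + (1/2) f''(B_t) dt. Compute derivatives of f(x) = x*(x^2 + 2*x - 2):
  f'(x)  = 3*x^2 + 4*x - 2
  f''(x) = 6*x + 4
Substitute x = B_t and multiply the f'' term by 1/2:
  drift     = (1/2) * (6*x + 4) evaluated at B_t = 3*B_t + 2
  diffusion = (3*x^2 + 4*x - 2) evaluated at B_t = 3*B_t^2 + 4*B_t - 2
Therefore d(B_t*(B_t^2 + 2*B_t - 2)) = (3*B_t + 2) dt + (3*B_t^2 + 4*B_t - 2) dB_t.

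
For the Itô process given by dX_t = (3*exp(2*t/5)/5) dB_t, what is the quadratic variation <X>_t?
<X>_t = 9*exp(4*t/5)/20 - 9/20

For an Itô process dX_t = a(t) dt + b(t) dB_t, the quadratic variation is <X>_t = int_0^t b(s)^2 ds (the drift term does not contribute). Here b(s) = 3*exp(2*s/5)/5, so
  b(s)^2 = 9*exp(4*s/5)/25.
Integrating from 0 to t:
  <X>_t = int_0^t (9*exp(4*s/5)/25) ds = 9*exp(4*t/5)/20 - 9/20.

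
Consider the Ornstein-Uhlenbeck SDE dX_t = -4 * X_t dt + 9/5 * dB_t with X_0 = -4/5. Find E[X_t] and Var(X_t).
E[X_t] = -4*exp(-4*t)/5; Var(X_t) = 81/200 - 81*exp(-8*t)/200

The OU SDE dX = -theta X dt + sigma dB admits the integrating factor exp(theta t): d(exp(theta t) X_t) = sigma exp(theta t) dB_t. Integrating from 0 to t:
  X_t = x_0 * exp(-theta t) + sigma * int_0^t exp(-theta (t-s)) dB_s.
The Itô integral has mean 0 and (by the Itô isometry) variance sigma^2 * int_0^t exp(-2 theta (t - s)) ds = sigma^2 * (1 - exp(-2 theta t)) / (2 theta).
With theta = 4, sigma = 9/5, x_0 = -4/5:
  E[X_t] = -4/5 * exp(-4 t) = -4*exp(-4*t)/5
  Var(X_t) = (9/5)^2 * (1 - exp(-2*4 t)) / (2 * 4) = 81/200 - 81*exp(-8*t)/200.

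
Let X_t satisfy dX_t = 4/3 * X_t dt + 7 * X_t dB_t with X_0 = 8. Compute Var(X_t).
Var(X_t) = 64*(exp(49*t) - 1)*exp(8*t/3)

For GBM dX = mu X dt + sigma X dB with X_0 = x_0, apply Itô to Y = log X: dY = (mu - sigma^2/2) dt + sigma dB, so Y_t = log(x_0) + (mu - sigma^2/2) t + sigma B_t and hence X_t = x_0 * exp((mu - sigma^2/2) t + sigma B_t).
With mu = 4/3, sigma = 7, x_0 = 8, this gives:
  X_t = 8 * exp((-139/6) * t + (7) * B_t).
Since sigma*B_t ~ Normal(0, sigma^2 t), E[exp(sigma*B_t)] = exp(sigma^2 t / 2); so E[X_t] = x_0 * exp((mu - sigma^2/2) t) * exp(sigma^2 t / 2) = x_0 * exp(mu t) = 8*exp(4*t/3).
Var(X_t) = E[X_t^2] - (E[X_t])^2 = x_0^2 * exp(2 mu t) * (exp(sigma^2 t) - 1) = 64*(exp(49*t) - 1)*exp(8*t/3).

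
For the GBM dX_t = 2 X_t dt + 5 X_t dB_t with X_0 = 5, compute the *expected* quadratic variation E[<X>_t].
E[<X>_t] = 625*exp(29*t)/29 - 625/29

<X>_t = int_0^t (5 * X_s)^2 ds. Taking expectation inside the integral: E[<X>_t] = 5^2 * int_0^t E[X_s^2] ds. For GBM, E[X_s^2] = x_0^2 * exp((2 mu + sigma^2) s). Integrating:
  E[<X>_t] = 5^2 * 5^2 * (exp((2*2 + 5^2) t) - 1) / (2*2 + 5^2)
           = 5^2 * 5^2 * (exp(29 t) - 1) / 29 = 625*exp(29*t)/29 - 625/29.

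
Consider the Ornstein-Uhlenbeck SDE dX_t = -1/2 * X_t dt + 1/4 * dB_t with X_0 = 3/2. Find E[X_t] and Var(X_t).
E[X_t] = 3*exp(-t/2)/2; Var(X_t) = (exp(t) - 1)*exp(-t)/16

The OU SDE dX = -theta X dt + sigma dB admits the integrating factor exp(theta t): d(exp(theta t) X_t) = sigma exp(theta t) dB_t. Integrating from 0 to t:
  X_t = x_0 * exp(-theta t) + sigma * int_0^t exp(-theta (t-s)) dB_s.
The Itô integral has mean 0 and (by the Itô isometry) variance sigma^2 * int_0^t exp(-2 theta (t - s)) ds = sigma^2 * (1 - exp(-2 theta t)) / (2 theta).
With theta = 1/2, sigma = 1/4, x_0 = 3/2:
  E[X_t] = 3/2 * exp(-1/2 t) = 3*exp(-t/2)/2
  Var(X_t) = (1/4)^2 * (1 - exp(-2*1/2 t)) / (2 * 1/2) = (exp(t) - 1)*exp(-t)/16.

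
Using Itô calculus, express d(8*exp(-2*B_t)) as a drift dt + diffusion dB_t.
d(8*exp(-2*B_t)) = (16*exp(-2*B_t)) dt + (-16*exp(-2*B_t)) dB_t

Itô's formula for f(B_t) gives d f(B_t) = f'(B_t) dB_t + (1/2) f''(B_t) dt. Compute derivatives of f(x) = 8*exp(-2*x):
  f'(x)  = -16*exp(-2*x)
  f''(x) = 32*exp(-2*x)
Substitute x = B_t and multiply the f'' term by 1/2:
  drift     = (1/2) * (32*exp(-2*x)) evaluated at B_t = 16*exp(-2*B_t)
  diffusion = (-16*exp(-2*x)) evaluated at B_t = -16*exp(-2*B_t)
Therefore d(8*exp(-2*B_t)) = (16*exp(-2*B_t)) dt + (-16*exp(-2*B_t)) dB_t.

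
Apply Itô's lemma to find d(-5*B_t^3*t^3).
d(-5*B_t^3*t^3) = (15*B_t*t^2*(-B_t^2 - t)) dt + (-15*B_t^2*t^3) dB_t

Itô's formula for f(t, x): d f(t, B_t) = (f_t + (1/2) f_xx) dt + f_x dB_t. Compute partials of f(t, x) = -5*t^3*x^3:
  f_t(t,x)  = -15*t^2*x^3
  f_x(t,x)  = -15*t^3*x^2
  f_xx(t,x) = -30*t^3*x
Assemble drift = f_t + (1/2) f_xx = 15*t^2*x*(-t - x^2) and diffusion = f_x = -15*t^3*x^2. Substituting x = B_t:
  d(-5*B_t^3*t^3) = (15*B_t*t^2*(-B_t^2 - t)) dt + (-15*B_t^2*t^3) dB_t.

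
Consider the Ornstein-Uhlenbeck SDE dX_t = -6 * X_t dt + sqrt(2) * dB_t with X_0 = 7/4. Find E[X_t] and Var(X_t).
E[X_t] = 7*exp(-6*t)/4; Var(X_t) = 1/6 - exp(-12*t)/6

The OU SDE dX = -theta X dt + sigma dB admits the integrating factor exp(theta t): d(exp(theta t) X_t) = sigma exp(theta t) dB_t. Integrating from 0 to t:
  X_t = x_0 * exp(-theta t) + sigma * int_0^t exp(-theta (t-s)) dB_s.
The Itô integral has mean 0 and (by the Itô isometry) variance sigma^2 * int_0^t exp(-2 theta (t - s)) ds = sigma^2 * (1 - exp(-2 theta t)) / (2 theta).
With theta = 6, sigma = sqrt(2), x_0 = 7/4:
  E[X_t] = 7/4 * exp(-6 t) = 7*exp(-6*t)/4
  Var(X_t) = (sqrt(2))^2 * (1 - exp(-2*6 t)) / (2 * 6) = 1/6 - exp(-12*t)/6.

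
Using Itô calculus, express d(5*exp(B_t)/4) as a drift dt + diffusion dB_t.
d(5*exp(B_t)/4) = (5*exp(B_t)/8) dt + (5*exp(B_t)/4) dB_t

Itô's formula for f(B_t) gives d f(B_t) = f'(B_t) dB_t + (1/2) f''(B_t) dt. Compute derivatives of f(x) = 5*exp(x)/4:
  f'(x)  = 5*exp(x)/4
  f''(x) = 5*exp(x)/4
Substitute x = B_t and multiply the f'' term by 1/2:
  drift     = (1/2) * (5*exp(x)/4) evaluated at B_t = 5*exp(B_t)/8
  diffusion = (5*exp(x)/4) evaluated at B_t = 5*exp(B_t)/4
Therefore d(5*exp(B_t)/4) = (5*exp(B_t)/8) dt + (5*exp(B_t)/4) dB_t.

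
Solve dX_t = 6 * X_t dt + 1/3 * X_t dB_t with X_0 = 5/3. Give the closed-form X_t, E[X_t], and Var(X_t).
X_t = 5/3 * exp((107/18) t + (1/3) B_t); E[X_t] = 5*exp(6*t)/3; Var(X_t) = 25*(exp(t/9) - 1)*exp(12*t)/9

For GBM dX = mu X dt + sigma X dB with X_0 = x_0, apply Itô to Y = log X: dY = (mu - sigma^2/2) dt + sigma dB, so Y_t = log(x_0) + (mu - sigma^2/2) t + sigma B_t and hence X_t = x_0 * exp((mu - sigma^2/2) t + sigma B_t).
With mu = 6, sigma = 1/3, x_0 = 5/3, this gives:
  X_t = 5/3 * exp((107/18) * t + (1/3) * B_t).
Since sigma*B_t ~ Normal(0, sigma^2 t), E[exp(sigma*B_t)] = exp(sigma^2 t / 2); so E[X_t] = x_0 * exp((mu - sigma^2/2) t) * exp(sigma^2 t / 2) = x_0 * exp(mu t) = 5*exp(6*t)/3.
Var(X_t) = E[X_t^2] - (E[X_t])^2 = x_0^2 * exp(2 mu t) * (exp(sigma^2 t) - 1) = 25*(exp(t/9) - 1)*exp(12*t)/9.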